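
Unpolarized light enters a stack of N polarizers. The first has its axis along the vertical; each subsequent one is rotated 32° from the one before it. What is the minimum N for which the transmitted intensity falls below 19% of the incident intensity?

First polarizer halves the unpolarized light: factor 1/2.
Each further stage multiplies by cos²(32°) = 0.7192.
After N polarizers: T = 0.5·0.7192^(N−1). Require T < 0.19 ⇒ N−1 > ln(0.19/0.5)/ln(0.7192) = 2.94, so N−1 ≥ 3 and N = 4.
Check: N=4 gives T = 0.186 < 0.19; N=3 gives T = 0.2586.

N = 4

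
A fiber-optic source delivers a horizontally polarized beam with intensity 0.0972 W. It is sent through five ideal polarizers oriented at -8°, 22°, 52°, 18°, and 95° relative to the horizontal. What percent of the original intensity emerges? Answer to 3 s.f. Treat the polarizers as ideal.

≈ 1.92%

I₁ = 0.0972 W · cos²(8°) = 0.09532 W.
I₂ = I₁ · cos²(30°) = 0.09532 · 0.75 = 0.07149 W.
I₃ = I₂ · cos²(30°) = 0.07149 · 0.75 = 0.05362 W.
I₄ = I₃ · cos²(34°) = 0.05362 · 0.6873 = 0.03685 W.
I₅ = I₄ · cos²(77°) = 0.03685 · 0.0506 = 0.001865 W.
That is 1.918% of the incident intensity.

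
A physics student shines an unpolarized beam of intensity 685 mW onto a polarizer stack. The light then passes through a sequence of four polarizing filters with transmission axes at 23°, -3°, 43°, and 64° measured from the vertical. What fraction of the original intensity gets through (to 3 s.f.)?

I/I₀ ≈ 0.170

Unpolarized light through the first polarizer → I₁ = 685 mW/2 = 342.5 mW, polarized at 23°.
I₂ = I₁ · cos²(26°) = 342.5 · 0.8078 = 276.7 mW.
I₃ = I₂ · cos²(46°) = 276.7 · 0.4826 = 133.5 mW.
I₄ = I₃ · cos²(21°) = 133.5 · 0.8716 = 116.4 mW.
Transmitted fraction = 0.1699.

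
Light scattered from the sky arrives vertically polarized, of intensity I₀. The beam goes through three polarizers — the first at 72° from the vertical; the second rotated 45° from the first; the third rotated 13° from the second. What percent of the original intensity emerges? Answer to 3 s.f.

By Malus's law, I₁ = I₀ cos²(72° − 0°) = I₀ cos²(72°) = 0.09549 I₀.
I₂ = I₁ cos²(45°) = 0.09549 · 0.5 I₀ = 0.04775 I₀.
I₃ = I₂ cos²(13°) = 0.04775 · 0.9494 I₀ = 0.04533 I₀.
That is 4.533% of the incident intensity.

≈ 4.53%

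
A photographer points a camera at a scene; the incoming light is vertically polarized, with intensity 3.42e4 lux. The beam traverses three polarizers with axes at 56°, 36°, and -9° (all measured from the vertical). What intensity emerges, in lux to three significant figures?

I₁ = 3.42e4 lux · cos²(56°) = 1.069e+04 lux.
I₂ = I₁ · cos²(20°) = 1.069e+04 · 0.883 = 9443 lux.
I₃ = I₂ · cos²(45°) = 9443 · 0.5 = 4722 lux.

I ≈ 4720 lux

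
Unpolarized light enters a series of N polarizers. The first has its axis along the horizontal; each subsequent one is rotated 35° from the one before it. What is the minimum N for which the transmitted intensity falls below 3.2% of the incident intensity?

First polarizer halves the unpolarized light: factor 1/2.
Each further stage multiplies by cos²(35°) = 0.671.
After N polarizers: T = 0.5·0.671^(N−1). Require T < 0.032 ⇒ N−1 > ln(0.032/0.5)/ln(0.671) = 6.89, so N−1 ≥ 7 and N = 8.
Check: N=8 gives T = 0.03062 < 0.032; N=7 gives T = 0.04564.

N = 8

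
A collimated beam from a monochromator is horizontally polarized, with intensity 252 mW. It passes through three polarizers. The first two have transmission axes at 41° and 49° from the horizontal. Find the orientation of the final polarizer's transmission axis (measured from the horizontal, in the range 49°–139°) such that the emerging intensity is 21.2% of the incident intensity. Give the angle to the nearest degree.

θ ≈ 101°

By Malus's law, I₁ = I₀ cos²(41° − 0°) = I₀ cos²(41°) = 0.5696 I₀.
I₂ = I₁ cos²(49° − 41°) = 0.5696 I₀ · cos²(8°) = 0.5586 I₀.
Need I₃/I₀ = 0.212, so cos²(θ − 49°) = 0.212 / 0.5586 = 0.3796.
θ − 49° = arccos(√0.3796) = 52.0°, giving θ ≈ 49 + 52.0 = 101.0°.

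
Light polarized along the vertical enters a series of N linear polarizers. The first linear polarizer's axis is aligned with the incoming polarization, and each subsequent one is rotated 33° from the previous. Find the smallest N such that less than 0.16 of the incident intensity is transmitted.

First polarizer is aligned with the polarization: full transmission.
Each further stage multiplies by cos²(33°) = 0.7034.
After N polarizers: T = 0.7034^(N−1). Require T < 0.16 ⇒ N−1 > ln(0.16)/ln(0.7034) = 5.21, so N−1 ≥ 6 and N = 7.
Check: N=7 gives T = 0.1211 < 0.16; N=6 gives T = 0.1722.

N = 7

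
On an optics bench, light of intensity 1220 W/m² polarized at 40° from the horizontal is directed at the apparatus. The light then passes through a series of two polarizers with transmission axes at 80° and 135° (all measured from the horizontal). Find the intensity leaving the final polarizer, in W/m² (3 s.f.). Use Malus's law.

I ≈ 236 W/m²

By Malus's law, I₁ = 1220 W/m² · cos²(40°) = 715.9 W/m².
I₂ = I₁ · cos²(55°) = 715.9 · 0.329 = 235.5 W/m².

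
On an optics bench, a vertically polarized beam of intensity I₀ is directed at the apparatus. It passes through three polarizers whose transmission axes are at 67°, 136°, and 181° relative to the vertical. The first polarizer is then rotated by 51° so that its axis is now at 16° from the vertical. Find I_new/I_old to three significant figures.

I_new/I_old ≈ 11.8

Before rotation:
I₁ = I₀ cos²(67° − 0°) = I₀ cos²(67°) = 0.1527 I₀.
I₂ = I₁ cos²(136° − 67°) = 0.1527 I₀ · cos²(69°) = 0.01961 I₀.
I₃ = I₂ cos²(181° − 136°) = 0.01961 I₀ · cos²(45°) = 0.009804 I₀.
After rotation:
I₁ = I₀ cos²(16° − 0°) = I₀ cos²(16°) = 0.924 I₀.
Angle between axes 1 and 2: 60°. I₂ = 0.924 I₀ · cos²(60°) = 0.231 I₀.
I₃ = I₂ cos²(181° − 136°) = 0.231 I₀ · cos²(45°) = 0.1155 I₀.
Ratio = 0.1155 / 0.009804 = 11.78.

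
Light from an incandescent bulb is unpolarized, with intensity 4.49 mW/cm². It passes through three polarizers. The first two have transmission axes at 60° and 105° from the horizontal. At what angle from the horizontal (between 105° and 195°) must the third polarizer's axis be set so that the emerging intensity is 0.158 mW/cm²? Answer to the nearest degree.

Unpolarized light through the first polarizer → I₁ = ½ I₀, now polarized at 60°.
I₂ = I₁ cos²(105° − 60°) = 0.5 I₀ · cos²(45°) = 0.25 I₀.
Target fraction: 0.158 / 4.49 mW/cm² = 0.03519 of I₀.
Need I₃/I₀ = 0.03519, so cos²(θ − 105°) = 0.03519 / 0.25 = 0.1408.
θ − 105° = arccos(√0.1408) = 68.0°, giving θ ≈ 105 + 68.0 = 173.0°.

θ ≈ 173°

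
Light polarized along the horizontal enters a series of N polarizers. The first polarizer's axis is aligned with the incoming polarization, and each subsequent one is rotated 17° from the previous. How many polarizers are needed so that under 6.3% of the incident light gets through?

First polarizer is aligned with the polarization: full transmission.
Each further stage multiplies by cos²(17°) = 0.9145.
After N polarizers: T = 0.9145^(N−1). Require T < 0.063 ⇒ N−1 > ln(0.063)/ln(0.9145) = 30.94, so N−1 ≥ 31 and N = 32.
Check: N=32 gives T = 0.06266 < 0.063; N=31 gives T = 0.06851.

N = 32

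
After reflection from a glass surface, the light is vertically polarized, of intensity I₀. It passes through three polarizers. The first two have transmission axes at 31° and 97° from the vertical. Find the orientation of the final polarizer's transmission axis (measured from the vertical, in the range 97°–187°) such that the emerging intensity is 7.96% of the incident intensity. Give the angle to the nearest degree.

θ ≈ 133°

I₁ = I₀ cos²(31° − 0°) = I₀ cos²(31°) = 0.7347 I₀.
I₂ = I₁ cos²(97° − 31°) = 0.7347 I₀ · cos²(66°) = 0.1216 I₀.
Need I₃/I₀ = 0.0796, so cos²(θ − 97°) = 0.0796 / 0.1216 = 0.6549.
θ − 97° = arccos(√0.6549) = 36.0°, giving θ ≈ 97 + 36.0 = 133.0°.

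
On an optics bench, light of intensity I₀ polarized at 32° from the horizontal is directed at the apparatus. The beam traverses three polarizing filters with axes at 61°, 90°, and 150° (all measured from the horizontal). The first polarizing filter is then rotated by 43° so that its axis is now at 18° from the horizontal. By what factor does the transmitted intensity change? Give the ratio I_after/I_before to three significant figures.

Before rotation:
I₁ = I₀ cos²(61° − 32°) = I₀ cos²(29°) = 0.765 I₀.
I₂ = I₁ cos²(90° − 61°) = 0.765 I₀ · cos²(29°) = 0.5852 I₀.
I₃ = I₂ cos²(150° − 90°) = 0.5852 I₀ · cos²(60°) = 0.1463 I₀.
After rotation:
I₁ = I₀ cos²(18° − 32°) = I₀ cos²(14°) = 0.9415 I₀.
I₂ = I₁ cos²(90° − 18°) = 0.9415 I₀ · cos²(72°) = 0.0899 I₀.
I₃ = I₂ cos²(150° − 90°) = 0.0899 I₀ · cos²(60°) = 0.02248 I₀.
Ratio = 0.02248 / 0.1463 = 0.1536.

I_new/I_old ≈ 0.154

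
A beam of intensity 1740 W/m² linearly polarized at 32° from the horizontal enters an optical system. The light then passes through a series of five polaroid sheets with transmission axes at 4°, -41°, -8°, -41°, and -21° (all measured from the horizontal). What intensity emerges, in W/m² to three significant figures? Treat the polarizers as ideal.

I₁ = 1740 W/m² · cos²(28°) = 1356 W/m².
I₂ = I₁ · cos²(45°) = 1356 · 0.5 = 678.2 W/m².
I₃ = I₂ · cos²(33°) = 678.2 · 0.7034 = 477.1 W/m².
I₄ = I₃ · cos²(33°) = 477.1 · 0.7034 = 335.5 W/m².
I₅ = I₄ · cos²(20°) = 335.5 · 0.883 = 296.3 W/m².

I ≈ 296 W/m²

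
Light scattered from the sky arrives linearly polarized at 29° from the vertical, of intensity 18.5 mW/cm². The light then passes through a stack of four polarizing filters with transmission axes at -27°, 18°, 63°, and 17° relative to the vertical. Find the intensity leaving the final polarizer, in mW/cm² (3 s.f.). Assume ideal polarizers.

I₁ = 18.5 mW/cm² · cos²(56°) = 5.785 mW/cm².
I₂ = I₁ · cos²(45°) = 5.785 · 0.5 = 2.892 mW/cm².
I₃ = I₂ · cos²(45°) = 2.892 · 0.5 = 1.446 mW/cm².
I₄ = I₃ · cos²(46°) = 1.446 · 0.4826 = 0.6979 mW/cm².

I ≈ 0.698 mW/cm²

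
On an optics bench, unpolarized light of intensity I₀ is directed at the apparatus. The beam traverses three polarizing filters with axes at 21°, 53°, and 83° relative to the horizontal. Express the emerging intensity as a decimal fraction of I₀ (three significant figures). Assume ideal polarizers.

≈ 0.270 I₀

Unpolarized light through the first polarizer → I₁ = ½ I₀, now polarized at 21°.
I₂ = I₁ cos²(53° − 21°) = 0.5 I₀ · cos²(32°) = 0.3596 I₀.
I₃ = I₂ cos²(83° − 53°) = 0.3596 I₀ · cos²(30°) = 0.2697 I₀.
Transmitted fraction = 0.2697.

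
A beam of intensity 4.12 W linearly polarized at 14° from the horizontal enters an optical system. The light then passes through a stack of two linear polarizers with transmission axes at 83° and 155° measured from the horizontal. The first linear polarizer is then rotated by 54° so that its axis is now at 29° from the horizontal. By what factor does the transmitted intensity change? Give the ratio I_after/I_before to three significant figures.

I_new/I_old ≈ 26.3

Before rotation:
I₁ = I₀ cos²(83° − 14°) = I₀ cos²(69°) = 0.1284 I₀.
I₂ = I₁ cos²(155° − 83°) = 0.1284 I₀ · cos²(72°) = 0.01226 I₀.
After rotation:
I₁ = I₀ cos²(29° − 14°) = I₀ cos²(15°) = 0.933 I₀.
Angle between axes 1 and 2: 54°. I₂ = 0.933 I₀ · cos²(54°) = 0.3223 I₀.
Ratio = 0.3223 / 0.01226 = 26.28.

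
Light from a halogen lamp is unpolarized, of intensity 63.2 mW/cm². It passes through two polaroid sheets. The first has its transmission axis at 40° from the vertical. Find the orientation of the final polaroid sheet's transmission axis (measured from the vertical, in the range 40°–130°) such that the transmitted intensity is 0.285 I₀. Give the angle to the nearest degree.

θ ≈ 81°

Unpolarized light through the first polarizer → I₁ = ½ I₀, now polarized at 40°.
Need I₂/I₀ = 0.285, so cos²(θ − 40°) = 0.285 / 0.5 = 0.57.
θ − 40° = arccos(√0.57) = 41.0°, giving θ ≈ 40 + 41.0 = 81.0°.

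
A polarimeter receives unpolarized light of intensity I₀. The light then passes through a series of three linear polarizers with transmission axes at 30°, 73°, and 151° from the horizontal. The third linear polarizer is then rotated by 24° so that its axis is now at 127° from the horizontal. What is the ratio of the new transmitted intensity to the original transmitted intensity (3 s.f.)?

I_new/I_old ≈ 7.99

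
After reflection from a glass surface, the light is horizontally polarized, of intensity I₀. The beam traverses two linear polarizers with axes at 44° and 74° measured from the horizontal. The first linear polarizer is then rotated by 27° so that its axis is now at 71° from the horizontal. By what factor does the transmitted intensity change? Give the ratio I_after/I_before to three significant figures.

Before rotation:
I₁ = I₀ cos²(44° − 0°) = I₀ cos²(44°) = 0.5174 I₀.
I₂ = I₁ cos²(74° − 44°) = 0.5174 I₀ · cos²(30°) = 0.3881 I₀.
After rotation:
I₁ = I₀ cos²(71° − 0°) = I₀ cos²(71°) = 0.106 I₀.
I₂ = I₁ cos²(74° − 71°) = 0.106 I₀ · cos²(3°) = 0.1057 I₀.
Ratio = 0.1057 / 0.3881 = 0.2724.

I_new/I_old ≈ 0.272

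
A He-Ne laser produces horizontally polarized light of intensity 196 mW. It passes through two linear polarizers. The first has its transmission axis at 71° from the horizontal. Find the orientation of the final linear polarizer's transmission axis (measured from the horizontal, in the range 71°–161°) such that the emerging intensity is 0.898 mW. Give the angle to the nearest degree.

θ ≈ 149°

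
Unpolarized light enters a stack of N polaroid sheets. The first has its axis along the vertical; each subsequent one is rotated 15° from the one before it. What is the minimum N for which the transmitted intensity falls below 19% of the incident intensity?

N = 15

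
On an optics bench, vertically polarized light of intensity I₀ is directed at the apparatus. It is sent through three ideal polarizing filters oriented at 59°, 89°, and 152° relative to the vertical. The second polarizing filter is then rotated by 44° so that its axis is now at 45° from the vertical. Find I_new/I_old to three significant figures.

I_new/I_old ≈ 0.521

Before rotation:
By Malus's law, I₁ = I₀ cos²(59° − 0°) = I₀ cos²(59°) = 0.2653 I₀.
I₂ = I₁ cos²(89° − 59°) = 0.2653 I₀ · cos²(30°) = 0.1989 I₀.
I₃ = I₂ cos²(152° − 89°) = 0.1989 I₀ · cos²(63°) = 0.041 I₀.
After rotation:
I₁ = I₀ cos²(59° − 0°) = I₀ cos²(59°) = 0.2653 I₀.
I₂ = I₁ cos²(45° − 59°) = 0.2653 I₀ · cos²(14°) = 0.2497 I₀.
Angle between axes 2 and 3: 73°. I₃ = 0.2497 I₀ · cos²(73°) = 0.02135 I₀.
Ratio = 0.02135 / 0.041 = 0.5206.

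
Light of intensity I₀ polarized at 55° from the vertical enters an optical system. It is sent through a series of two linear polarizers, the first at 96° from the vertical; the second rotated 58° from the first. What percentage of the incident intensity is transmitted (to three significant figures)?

≈ 16.0%

By Malus's law, I₁ = I₀ cos²(96° − 55°) = I₀ cos²(41°) = 0.5696 I₀.
I₂ = I₁ cos²(58°) = 0.5696 · 0.2808 I₀ = 0.1599 I₀.
That is 15.99% of the incident intensity.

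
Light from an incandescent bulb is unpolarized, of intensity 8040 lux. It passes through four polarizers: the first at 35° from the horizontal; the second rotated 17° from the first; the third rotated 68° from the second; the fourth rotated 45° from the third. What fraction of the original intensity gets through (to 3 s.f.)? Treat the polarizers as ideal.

I/I₀ ≈ 0.0321

Unpolarized light through the first polarizer → I₁ = 8040 lux/2 = 4020 lux, polarized at 35°.
I₂ = I₁ · cos²(17°) = 4020 · 0.9145 = 3676 lux.
I₃ = I₂ · cos²(68°) = 3676 · 0.1403 = 515.9 lux.
I₄ = I₃ · cos²(45°) = 515.9 · 0.5 = 258 lux.
Transmitted fraction = 0.03208.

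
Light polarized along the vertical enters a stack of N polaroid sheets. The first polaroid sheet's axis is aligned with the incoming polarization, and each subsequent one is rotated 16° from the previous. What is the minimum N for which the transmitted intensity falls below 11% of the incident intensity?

N = 29

First polarizer is aligned with the polarization: full transmission.
Each further stage multiplies by cos²(16°) = 0.924.
After N polarizers: T = 0.924^(N−1). Require T < 0.11 ⇒ N−1 > ln(0.11)/ln(0.924) = 27.93, so N−1 ≥ 28 and N = 29.
Check: N=29 gives T = 0.1094 < 0.11; N=28 gives T = 0.1184.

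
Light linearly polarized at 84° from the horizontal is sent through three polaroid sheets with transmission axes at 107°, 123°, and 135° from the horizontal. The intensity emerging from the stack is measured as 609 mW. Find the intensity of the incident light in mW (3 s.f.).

I₁ = I₀ cos²(107° − 84°) = I₀ cos²(23°) = 0.8473 I₀.
I₂ = I₁ cos²(123° − 107°) = 0.8473 I₀ · cos²(16°) = 0.783 I₀.
I₃ = I₂ cos²(135° − 123°) = 0.783 I₀ · cos²(12°) = 0.7491 I₀.
So 609 mW = 0.7491 I₀, giving I₀ = 609/0.7491 = 813 mW.

I₀ ≈ 813 mW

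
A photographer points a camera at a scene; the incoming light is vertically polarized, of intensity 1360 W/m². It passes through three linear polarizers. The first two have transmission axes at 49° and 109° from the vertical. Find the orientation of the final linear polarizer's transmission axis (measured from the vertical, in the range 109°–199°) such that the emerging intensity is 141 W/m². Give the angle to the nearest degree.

θ ≈ 120°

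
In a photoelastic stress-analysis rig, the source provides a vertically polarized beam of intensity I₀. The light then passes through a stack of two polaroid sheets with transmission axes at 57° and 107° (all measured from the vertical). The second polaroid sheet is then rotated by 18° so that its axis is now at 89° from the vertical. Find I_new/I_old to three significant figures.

Before rotation:
I₁ = I₀ cos²(57° − 0°) = I₀ cos²(57°) = 0.2966 I₀.
I₂ = I₁ cos²(107° − 57°) = 0.2966 I₀ · cos²(50°) = 0.1226 I₀.
After rotation:
I₁ = I₀ cos²(57° − 0°) = I₀ cos²(57°) = 0.2966 I₀.
I₂ = I₁ cos²(89° − 57°) = 0.2966 I₀ · cos²(32°) = 0.2133 I₀.
Ratio = 0.2133 / 0.1226 = 1.741.

I_new/I_old ≈ 1.74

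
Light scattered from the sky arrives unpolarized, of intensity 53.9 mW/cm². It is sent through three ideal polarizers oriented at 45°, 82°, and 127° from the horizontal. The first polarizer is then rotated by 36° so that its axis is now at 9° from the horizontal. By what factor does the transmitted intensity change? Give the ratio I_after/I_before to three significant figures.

Before rotation:
Unpolarized light through the first polarizer → I₁ = ½ I₀, now polarized at 45°.
I₂ = I₁ cos²(82° − 45°) = 0.5 I₀ · cos²(37°) = 0.3189 I₀.
I₃ = I₂ cos²(127° − 82°) = 0.3189 I₀ · cos²(45°) = 0.1595 I₀.
After rotation:
Unpolarized light through the first polarizer → I₁ = ½ I₀, now polarized at 9°.
I₂ = I₁ cos²(82° − 9°) = 0.5 I₀ · cos²(73°) = 0.04274 I₀.
I₃ = I₂ cos²(127° − 82°) = 0.04274 I₀ · cos²(45°) = 0.02137 I₀.
Ratio = 0.02137 / 0.1595 = 0.134.

I_new/I_old ≈ 0.134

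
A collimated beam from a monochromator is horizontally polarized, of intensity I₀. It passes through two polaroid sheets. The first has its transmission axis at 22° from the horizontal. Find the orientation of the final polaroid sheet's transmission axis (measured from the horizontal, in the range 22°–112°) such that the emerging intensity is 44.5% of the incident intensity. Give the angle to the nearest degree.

θ ≈ 66°

I₁ = I₀ cos²(22° − 0°) = I₀ cos²(22°) = 0.8597 I₀.
Need I₂/I₀ = 0.445, so cos²(θ − 22°) = 0.445 / 0.8597 = 0.5176.
θ − 22° = arccos(√0.5176) = 44.0°, giving θ ≈ 22 + 44.0 = 66.0°.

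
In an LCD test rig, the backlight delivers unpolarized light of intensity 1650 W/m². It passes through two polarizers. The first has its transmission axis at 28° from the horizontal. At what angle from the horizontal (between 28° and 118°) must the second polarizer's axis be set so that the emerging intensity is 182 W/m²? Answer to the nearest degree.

Unpolarized light through the first polarizer → I₁ = ½ I₀, now polarized at 28°.
Target fraction: 182 / 1650 W/m² = 0.1103 of I₀.
Need I₂/I₀ = 0.1103, so cos²(θ − 28°) = 0.1103 / 0.5 = 0.2206.
θ − 28° = arccos(√0.2206) = 62.0°, giving θ ≈ 28 + 62.0 = 90.0°.

θ ≈ 90°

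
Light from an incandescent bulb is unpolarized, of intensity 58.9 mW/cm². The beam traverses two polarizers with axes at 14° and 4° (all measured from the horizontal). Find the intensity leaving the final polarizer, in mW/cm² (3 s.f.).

I ≈ 28.6 mW/cm²

Unpolarized light through the first polarizer → I₁ = 58.9 mW/cm²/2 = 29.45 mW/cm², polarized at 14°.
I₂ = I₁ · cos²(10°) = 29.45 · 0.9698 = 28.56 mW/cm².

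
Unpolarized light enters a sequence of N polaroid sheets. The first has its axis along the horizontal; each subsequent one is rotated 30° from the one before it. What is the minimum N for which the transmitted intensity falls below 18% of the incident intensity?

First polarizer halves the unpolarized light: factor 1/2.
Each further stage multiplies by cos²(30°) = 0.75.
After N polarizers: T = 0.5·0.75^(N−1). Require T < 0.18 ⇒ N−1 > ln(0.18/0.5)/ln(0.75) = 3.55, so N−1 ≥ 4 and N = 5.
Check: N=5 gives T = 0.1582 < 0.18; N=4 gives T = 0.2109.

N = 5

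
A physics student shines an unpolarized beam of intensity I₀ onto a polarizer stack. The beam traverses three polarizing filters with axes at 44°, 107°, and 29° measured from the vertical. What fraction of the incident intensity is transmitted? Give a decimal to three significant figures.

Unpolarized light through the first polarizer → I₁ = ½ I₀, now polarized at 44°.
I₂ = I₁ cos²(107° − 44°) = 0.5 I₀ · cos²(63°) = 0.1031 I₀.
I₃ = I₂ cos²(29° − 107°) = 0.1031 I₀ · cos²(78°) = 0.004455 I₀.
Transmitted fraction = 0.004455.

≈ 0.00445 I₀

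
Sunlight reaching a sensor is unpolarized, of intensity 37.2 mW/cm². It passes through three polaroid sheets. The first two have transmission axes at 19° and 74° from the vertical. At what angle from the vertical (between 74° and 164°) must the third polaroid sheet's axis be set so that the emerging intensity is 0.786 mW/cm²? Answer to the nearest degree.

θ ≈ 143°

Unpolarized light through the first polarizer → I₁ = ½ I₀, now polarized at 19°.
I₂ = I₁ cos²(74° − 19°) = 0.5 I₀ · cos²(55°) = 0.1645 I₀.
Target fraction: 0.786 / 37.2 mW/cm² = 0.02113 of I₀.
Need I₃/I₀ = 0.02113, so cos²(θ − 74°) = 0.02113 / 0.1645 = 0.1284.
θ − 74° = arccos(√0.1284) = 69.0°, giving θ ≈ 74 + 69.0 = 143.0°.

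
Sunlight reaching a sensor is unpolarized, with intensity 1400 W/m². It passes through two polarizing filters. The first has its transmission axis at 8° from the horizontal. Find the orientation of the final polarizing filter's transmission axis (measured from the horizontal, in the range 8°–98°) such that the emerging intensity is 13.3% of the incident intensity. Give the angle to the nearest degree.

θ ≈ 67°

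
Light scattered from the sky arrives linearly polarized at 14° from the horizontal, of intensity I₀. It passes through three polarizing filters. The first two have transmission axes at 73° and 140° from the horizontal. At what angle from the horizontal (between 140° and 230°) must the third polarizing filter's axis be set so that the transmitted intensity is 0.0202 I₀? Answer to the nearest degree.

I₁ = I₀ cos²(73° − 14°) = I₀ cos²(59°) = 0.2653 I₀.
I₂ = I₁ cos²(140° − 73°) = 0.2653 I₀ · cos²(67°) = 0.0405 I₀.
Need I₃/I₀ = 0.0202, so cos²(θ − 140°) = 0.0202 / 0.0405 = 0.4988.
θ − 140° = arccos(√0.4988) = 45.1°, giving θ ≈ 140 + 45.1 = 185.1°.

θ ≈ 185°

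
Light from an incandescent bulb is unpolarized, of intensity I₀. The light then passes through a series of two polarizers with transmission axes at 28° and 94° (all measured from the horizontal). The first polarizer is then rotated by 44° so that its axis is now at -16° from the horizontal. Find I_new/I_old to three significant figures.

Before rotation:
Unpolarized light through the first polarizer → I₁ = ½ I₀, now polarized at 28°.
I₂ = I₁ cos²(94° − 28°) = 0.5 I₀ · cos²(66°) = 0.08272 I₀.
After rotation:
Unpolarized light through the first polarizer → I₁ = ½ I₀, now polarized at -16°.
Angle between axes 1 and 2: 70°. I₂ = 0.5 I₀ · cos²(70°) = 0.05849 I₀.
Ratio = 0.05849 / 0.08272 = 0.7071.

I_new/I_old ≈ 0.707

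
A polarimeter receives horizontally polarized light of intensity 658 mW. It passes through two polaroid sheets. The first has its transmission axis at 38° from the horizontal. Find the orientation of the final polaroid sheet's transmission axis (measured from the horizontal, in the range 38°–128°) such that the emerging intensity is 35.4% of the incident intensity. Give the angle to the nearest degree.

θ ≈ 79°

By Malus's law, I₁ = I₀ cos²(38° − 0°) = I₀ cos²(38°) = 0.621 I₀.
Need I₂/I₀ = 0.354, so cos²(θ − 38°) = 0.354 / 0.621 = 0.5701.
θ − 38° = arccos(√0.5701) = 41.0°, giving θ ≈ 38 + 41.0 = 79.0°.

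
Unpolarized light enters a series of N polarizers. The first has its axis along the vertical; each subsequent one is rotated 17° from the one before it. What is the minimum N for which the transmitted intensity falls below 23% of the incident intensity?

N = 10

First polarizer halves the unpolarized light: factor 1/2.
Each further stage multiplies by cos²(17°) = 0.9145.
After N polarizers: T = 0.5·0.9145^(N−1). Require T < 0.23 ⇒ N−1 > ln(0.23/0.5)/ln(0.9145) = 8.69, so N−1 ≥ 9 and N = 10.
Check: N=10 gives T = 0.2237 < 0.23; N=9 gives T = 0.2446.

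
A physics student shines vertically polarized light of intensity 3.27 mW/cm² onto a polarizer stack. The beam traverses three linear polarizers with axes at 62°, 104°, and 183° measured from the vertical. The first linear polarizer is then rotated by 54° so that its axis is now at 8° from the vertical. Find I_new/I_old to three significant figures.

I_new/I_old ≈ 0.0880

Before rotation:
By Malus's law, I₁ = I₀ cos²(62° − 0°) = I₀ cos²(62°) = 0.2204 I₀.
I₂ = I₁ cos²(104° − 62°) = 0.2204 I₀ · cos²(42°) = 0.1217 I₀.
I₃ = I₂ cos²(183° − 104°) = 0.1217 I₀ · cos²(79°) = 0.004432 I₀.
After rotation:
I₁ = I₀ cos²(8° − 0°) = I₀ cos²(8°) = 0.9806 I₀.
Angle between axes 1 and 2: 84°. I₂ = 0.9806 I₀ · cos²(84°) = 0.01071 I₀.
I₃ = I₂ cos²(183° − 104°) = 0.01071 I₀ · cos²(79°) = 0.0003901 I₀.
Ratio = 0.0003901 / 0.004432 = 0.08803.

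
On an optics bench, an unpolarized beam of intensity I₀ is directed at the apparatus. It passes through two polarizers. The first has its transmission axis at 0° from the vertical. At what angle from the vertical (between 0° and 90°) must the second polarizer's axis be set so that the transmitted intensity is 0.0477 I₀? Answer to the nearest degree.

Unpolarized light through the first polarizer → I₁ = ½ I₀, now polarized at 0°.
Need I₂/I₀ = 0.0477, so cos²(θ − 0°) = 0.0477 / 0.5 = 0.0954.
θ − 0° = arccos(√0.0954) = 72.0°, giving θ ≈ 0 + 72.0 = 72.0°.

θ ≈ 72°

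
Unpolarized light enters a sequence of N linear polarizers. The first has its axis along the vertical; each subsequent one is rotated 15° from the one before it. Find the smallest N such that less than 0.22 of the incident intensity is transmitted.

N = 13

First polarizer halves the unpolarized light: factor 1/2.
Each further stage multiplies by cos²(15°) = 0.933.
After N polarizers: T = 0.5·0.933^(N−1). Require T < 0.22 ⇒ N−1 > ln(0.22/0.5)/ln(0.933) = 11.84, so N−1 ≥ 12 and N = 13.
Check: N=13 gives T = 0.2176 < 0.22; N=12 gives T = 0.2332.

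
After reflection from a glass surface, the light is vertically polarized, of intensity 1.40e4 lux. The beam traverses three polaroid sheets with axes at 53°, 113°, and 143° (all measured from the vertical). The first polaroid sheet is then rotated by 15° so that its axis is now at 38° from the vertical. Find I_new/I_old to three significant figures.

Before rotation:
By Malus's law, I₁ = I₀ cos²(53° − 0°) = I₀ cos²(53°) = 0.3622 I₀.
I₂ = I₁ cos²(113° − 53°) = 0.3622 I₀ · cos²(60°) = 0.09055 I₀.
I₃ = I₂ cos²(143° − 113°) = 0.09055 I₀ · cos²(30°) = 0.06791 I₀.
After rotation:
I₁ = I₀ cos²(38° − 0°) = I₀ cos²(38°) = 0.621 I₀.
I₂ = I₁ cos²(113° − 38°) = 0.621 I₀ · cos²(75°) = 0.0416 I₀.
I₃ = I₂ cos²(143° − 113°) = 0.0416 I₀ · cos²(30°) = 0.0312 I₀.
Ratio = 0.0312 / 0.06791 = 0.4594.

I_new/I_old ≈ 0.459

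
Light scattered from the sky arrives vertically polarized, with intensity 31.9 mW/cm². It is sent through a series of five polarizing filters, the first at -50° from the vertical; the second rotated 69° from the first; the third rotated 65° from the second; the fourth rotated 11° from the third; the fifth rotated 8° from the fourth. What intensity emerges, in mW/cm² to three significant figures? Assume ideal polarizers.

I ≈ 0.286 mW/cm²

By Malus's law, I₁ = 31.9 mW/cm² · cos²(50°) = 13.18 mW/cm².
I₂ = I₁ · cos²(69°) = 13.18 · 0.1284 = 1.693 mW/cm².
I₃ = I₂ · cos²(65°) = 1.693 · 0.1786 = 0.3023 mW/cm².
I₄ = I₃ · cos²(11°) = 0.3023 · 0.9636 = 0.2913 mW/cm².
I₅ = I₄ · cos²(8°) = 0.2913 · 0.9806 = 0.2857 mW/cm².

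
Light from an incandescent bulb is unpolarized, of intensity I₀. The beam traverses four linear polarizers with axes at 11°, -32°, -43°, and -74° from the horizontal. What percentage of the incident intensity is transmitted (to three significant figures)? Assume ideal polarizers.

Unpolarized light through the first polarizer → I₁ = ½ I₀, now polarized at 11°.
I₂ = I₁ cos²(-32° − 11°) = 0.5 I₀ · cos²(43°) = 0.2674 I₀.
I₃ = I₂ cos²(-43° + 32°) = 0.2674 I₀ · cos²(11°) = 0.2577 I₀.
I₄ = I₃ cos²(-74° + 43°) = 0.2577 I₀ · cos²(31°) = 0.1893 I₀.
That is 18.93% of the incident intensity.

≈ 18.9%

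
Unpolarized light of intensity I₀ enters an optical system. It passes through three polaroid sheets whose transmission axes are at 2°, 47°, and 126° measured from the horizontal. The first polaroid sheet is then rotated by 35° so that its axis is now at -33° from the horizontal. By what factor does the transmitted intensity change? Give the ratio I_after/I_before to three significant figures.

I_new/I_old ≈ 0.0603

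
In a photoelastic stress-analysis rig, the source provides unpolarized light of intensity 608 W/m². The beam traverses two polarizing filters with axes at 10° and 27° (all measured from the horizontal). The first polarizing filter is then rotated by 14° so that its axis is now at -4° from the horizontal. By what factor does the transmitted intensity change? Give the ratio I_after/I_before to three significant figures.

Before rotation:
Unpolarized light through the first polarizer → I₁ = ½ I₀, now polarized at 10°.
I₂ = I₁ cos²(27° − 10°) = 0.5 I₀ · cos²(17°) = 0.4573 I₀.
After rotation:
Unpolarized light through the first polarizer → I₁ = ½ I₀, now polarized at -4°.
I₂ = I₁ cos²(27° + 4°) = 0.5 I₀ · cos²(31°) = 0.3674 I₀.
Ratio = 0.3674 / 0.4573 = 0.8034.

I_new/I_old ≈ 0.803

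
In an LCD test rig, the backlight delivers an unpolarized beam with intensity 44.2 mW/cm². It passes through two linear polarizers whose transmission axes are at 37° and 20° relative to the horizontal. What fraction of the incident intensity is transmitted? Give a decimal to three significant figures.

I/I₀ ≈ 0.457

Unpolarized light through the first polarizer → I₁ = 44.2 mW/cm²/2 = 22.1 mW/cm², polarized at 37°.
I₂ = I₁ · cos²(17°) = 22.1 · 0.9145 = 20.21 mW/cm².
Transmitted fraction = 0.4573.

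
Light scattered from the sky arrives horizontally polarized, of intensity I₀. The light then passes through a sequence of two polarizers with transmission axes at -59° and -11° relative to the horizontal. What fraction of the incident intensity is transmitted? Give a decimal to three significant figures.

≈ 0.119 I₀

I₁ = I₀ cos²(-59° − 0°) = I₀ cos²(59°) = 0.2653 I₀.
I₂ = I₁ cos²(-11° + 59°) = 0.2653 I₀ · cos²(48°) = 0.1188 I₀.
Transmitted fraction = 0.1188.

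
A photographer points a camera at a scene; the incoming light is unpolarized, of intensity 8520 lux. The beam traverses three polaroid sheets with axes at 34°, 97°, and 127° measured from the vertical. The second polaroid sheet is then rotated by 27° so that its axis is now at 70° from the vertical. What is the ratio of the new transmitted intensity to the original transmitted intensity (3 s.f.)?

Before rotation:
Unpolarized light through the first polarizer → I₁ = ½ I₀, now polarized at 34°.
I₂ = I₁ cos²(97° − 34°) = 0.5 I₀ · cos²(63°) = 0.1031 I₀.
I₃ = I₂ cos²(127° − 97°) = 0.1031 I₀ · cos²(30°) = 0.07729 I₀.
After rotation:
Unpolarized light through the first polarizer → I₁ = ½ I₀, now polarized at 34°.
I₂ = I₁ cos²(70° − 34°) = 0.5 I₀ · cos²(36°) = 0.3273 I₀.
I₃ = I₂ cos²(127° − 70°) = 0.3273 I₀ · cos²(57°) = 0.09707 I₀.
Ratio = 0.09707 / 0.07729 = 1.256.

I_new/I_old ≈ 1.26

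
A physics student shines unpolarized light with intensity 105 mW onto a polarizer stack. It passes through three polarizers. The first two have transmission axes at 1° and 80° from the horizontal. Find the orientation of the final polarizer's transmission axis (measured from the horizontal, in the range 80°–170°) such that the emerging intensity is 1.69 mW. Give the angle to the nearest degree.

θ ≈ 100°

Unpolarized light through the first polarizer → I₁ = ½ I₀, now polarized at 1°.
I₂ = I₁ cos²(80° − 1°) = 0.5 I₀ · cos²(79°) = 0.0182 I₀.
Target fraction: 1.69 / 105 mW = 0.0161 of I₀.
Need I₃/I₀ = 0.0161, so cos²(θ − 80°) = 0.0161 / 0.0182 = 0.8842.
θ − 80° = arccos(√0.8842) = 19.9°, giving θ ≈ 80 + 19.9 = 99.9°.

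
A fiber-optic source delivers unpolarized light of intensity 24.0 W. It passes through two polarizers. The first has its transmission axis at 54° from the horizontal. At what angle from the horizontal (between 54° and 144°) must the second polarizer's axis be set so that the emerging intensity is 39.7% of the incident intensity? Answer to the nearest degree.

θ ≈ 81°

Unpolarized light through the first polarizer → I₁ = ½ I₀, now polarized at 54°.
Need I₂/I₀ = 0.397, so cos²(θ − 54°) = 0.397 / 0.5 = 0.794.
θ − 54° = arccos(√0.794) = 27.0°, giving θ ≈ 54 + 27.0 = 81.0°.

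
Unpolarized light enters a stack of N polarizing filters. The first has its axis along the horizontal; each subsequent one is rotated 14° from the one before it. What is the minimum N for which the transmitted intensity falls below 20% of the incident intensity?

First polarizer halves the unpolarized light: factor 1/2.
Each further stage multiplies by cos²(14°) = 0.9415.
After N polarizers: T = 0.5·0.9415^(N−1). Require T < 0.20 ⇒ N−1 > ln(0.20/0.5)/ln(0.9415) = 15.19, so N−1 ≥ 16 and N = 17.
Check: N=17 gives T = 0.1905 < 0.20; N=16 gives T = 0.2023.

N = 17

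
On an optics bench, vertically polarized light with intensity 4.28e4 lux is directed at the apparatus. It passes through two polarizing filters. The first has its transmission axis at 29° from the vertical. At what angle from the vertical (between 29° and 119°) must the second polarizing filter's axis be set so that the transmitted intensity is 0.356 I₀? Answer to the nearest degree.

θ ≈ 76°

By Malus's law, I₁ = I₀ cos²(29° − 0°) = I₀ cos²(29°) = 0.765 I₀.
Need I₂/I₀ = 0.356, so cos²(θ − 29°) = 0.356 / 0.765 = 0.4654.
θ − 29° = arccos(√0.4654) = 47.0°, giving θ ≈ 29 + 47.0 = 76.0°.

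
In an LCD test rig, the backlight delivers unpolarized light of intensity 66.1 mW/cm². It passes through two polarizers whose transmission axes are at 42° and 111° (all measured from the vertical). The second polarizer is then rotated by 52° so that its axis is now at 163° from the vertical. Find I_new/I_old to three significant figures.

I_new/I_old ≈ 2.07

Before rotation:
Unpolarized light through the first polarizer → I₁ = ½ I₀, now polarized at 42°.
I₂ = I₁ cos²(111° − 42°) = 0.5 I₀ · cos²(69°) = 0.06421 I₀.
After rotation:
Unpolarized light through the first polarizer → I₁ = ½ I₀, now polarized at 42°.
Angle between axes 1 and 2: 59°. I₂ = 0.5 I₀ · cos²(59°) = 0.1326 I₀.
Ratio = 0.1326 / 0.06421 = 2.065.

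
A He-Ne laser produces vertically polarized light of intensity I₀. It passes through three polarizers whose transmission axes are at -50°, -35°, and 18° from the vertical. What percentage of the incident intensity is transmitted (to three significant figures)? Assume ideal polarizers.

≈ 14.0%

I₁ = I₀ cos²(-50° − 0°) = I₀ cos²(50°) = 0.4132 I₀.
I₂ = I₁ cos²(-35° + 50°) = 0.4132 I₀ · cos²(15°) = 0.3855 I₀.
I₃ = I₂ cos²(18° + 35°) = 0.3855 I₀ · cos²(53°) = 0.1396 I₀.
That is 13.96% of the incident intensity.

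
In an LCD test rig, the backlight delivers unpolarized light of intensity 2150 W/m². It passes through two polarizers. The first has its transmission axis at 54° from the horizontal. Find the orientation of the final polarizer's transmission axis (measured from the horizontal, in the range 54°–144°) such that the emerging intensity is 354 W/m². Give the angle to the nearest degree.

Unpolarized light through the first polarizer → I₁ = ½ I₀, now polarized at 54°.
Target fraction: 354 / 2150 W/m² = 0.1647 of I₀.
Need I₂/I₀ = 0.1647, so cos²(θ − 54°) = 0.1647 / 0.5 = 0.3293.
θ − 54° = arccos(√0.3293) = 55.0°, giving θ ≈ 54 + 55.0 = 109.0°.

θ ≈ 109°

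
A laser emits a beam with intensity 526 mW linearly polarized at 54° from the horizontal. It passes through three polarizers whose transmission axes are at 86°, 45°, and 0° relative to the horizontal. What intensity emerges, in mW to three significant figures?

I ≈ 108 mW

I₁ = 526 mW · cos²(32°) = 378.3 mW.
I₂ = I₁ · cos²(41°) = 378.3 · 0.5696 = 215.5 mW.
I₃ = I₂ · cos²(45°) = 215.5 · 0.5 = 107.7 mW.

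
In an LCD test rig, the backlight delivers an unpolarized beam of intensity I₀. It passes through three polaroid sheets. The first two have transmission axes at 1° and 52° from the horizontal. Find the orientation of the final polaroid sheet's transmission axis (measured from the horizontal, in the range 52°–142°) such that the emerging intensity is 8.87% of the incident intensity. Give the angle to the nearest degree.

θ ≈ 100°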